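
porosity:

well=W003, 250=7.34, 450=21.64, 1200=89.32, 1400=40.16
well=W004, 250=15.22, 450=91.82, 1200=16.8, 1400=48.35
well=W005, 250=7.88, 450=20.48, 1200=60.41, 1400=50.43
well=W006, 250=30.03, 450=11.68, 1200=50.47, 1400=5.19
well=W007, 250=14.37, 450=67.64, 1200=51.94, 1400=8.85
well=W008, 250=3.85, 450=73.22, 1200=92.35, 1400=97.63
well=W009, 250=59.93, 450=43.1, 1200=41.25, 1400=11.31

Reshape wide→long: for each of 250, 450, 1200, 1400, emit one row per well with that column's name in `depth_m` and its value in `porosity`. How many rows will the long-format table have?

7 well values × 4 melted columns = 28 rows.

28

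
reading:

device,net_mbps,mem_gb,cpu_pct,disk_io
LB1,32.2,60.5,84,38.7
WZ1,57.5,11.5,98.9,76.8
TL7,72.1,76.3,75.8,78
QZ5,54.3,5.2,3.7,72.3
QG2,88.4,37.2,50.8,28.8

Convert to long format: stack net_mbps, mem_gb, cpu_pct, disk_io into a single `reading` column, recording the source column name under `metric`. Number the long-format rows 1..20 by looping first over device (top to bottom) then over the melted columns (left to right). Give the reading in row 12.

78

20 rows total (5 × 4). Row 12: index ⌊(12-1)/4⌋ = 2 into device → TL7; (12-1) mod 4 = 3 into the melted columns → disk_io.
So row 12 is (TL7, disk_io, 78); reading = 78.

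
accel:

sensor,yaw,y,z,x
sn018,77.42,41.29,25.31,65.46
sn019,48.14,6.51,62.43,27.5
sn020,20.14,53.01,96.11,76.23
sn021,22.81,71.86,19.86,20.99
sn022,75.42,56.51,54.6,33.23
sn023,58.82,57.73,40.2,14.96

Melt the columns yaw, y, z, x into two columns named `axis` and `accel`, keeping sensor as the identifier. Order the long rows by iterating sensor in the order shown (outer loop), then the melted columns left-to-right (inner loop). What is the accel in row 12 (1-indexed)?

24 rows total (6 × 4). Row 12: index ⌊(12-1)/4⌋ = 2 into sensor → sn020; (12-1) mod 4 = 3 into the melted columns → x.
So row 12 is (sn020, x, 76.23); accel = 76.23.

76.23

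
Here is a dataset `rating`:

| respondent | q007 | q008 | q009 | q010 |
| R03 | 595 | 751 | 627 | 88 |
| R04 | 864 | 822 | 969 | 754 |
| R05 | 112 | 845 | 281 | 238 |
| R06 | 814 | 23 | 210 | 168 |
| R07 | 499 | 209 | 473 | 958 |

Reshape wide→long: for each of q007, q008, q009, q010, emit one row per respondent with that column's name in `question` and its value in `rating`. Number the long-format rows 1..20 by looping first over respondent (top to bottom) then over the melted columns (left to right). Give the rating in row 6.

20 rows total (5 × 4). Row 6: index ⌊(6-1)/4⌋ = 1 into respondent → R04; (6-1) mod 4 = 1 into the melted columns → q008.
So row 6 is (R04, q008, 822); rating = 822.

822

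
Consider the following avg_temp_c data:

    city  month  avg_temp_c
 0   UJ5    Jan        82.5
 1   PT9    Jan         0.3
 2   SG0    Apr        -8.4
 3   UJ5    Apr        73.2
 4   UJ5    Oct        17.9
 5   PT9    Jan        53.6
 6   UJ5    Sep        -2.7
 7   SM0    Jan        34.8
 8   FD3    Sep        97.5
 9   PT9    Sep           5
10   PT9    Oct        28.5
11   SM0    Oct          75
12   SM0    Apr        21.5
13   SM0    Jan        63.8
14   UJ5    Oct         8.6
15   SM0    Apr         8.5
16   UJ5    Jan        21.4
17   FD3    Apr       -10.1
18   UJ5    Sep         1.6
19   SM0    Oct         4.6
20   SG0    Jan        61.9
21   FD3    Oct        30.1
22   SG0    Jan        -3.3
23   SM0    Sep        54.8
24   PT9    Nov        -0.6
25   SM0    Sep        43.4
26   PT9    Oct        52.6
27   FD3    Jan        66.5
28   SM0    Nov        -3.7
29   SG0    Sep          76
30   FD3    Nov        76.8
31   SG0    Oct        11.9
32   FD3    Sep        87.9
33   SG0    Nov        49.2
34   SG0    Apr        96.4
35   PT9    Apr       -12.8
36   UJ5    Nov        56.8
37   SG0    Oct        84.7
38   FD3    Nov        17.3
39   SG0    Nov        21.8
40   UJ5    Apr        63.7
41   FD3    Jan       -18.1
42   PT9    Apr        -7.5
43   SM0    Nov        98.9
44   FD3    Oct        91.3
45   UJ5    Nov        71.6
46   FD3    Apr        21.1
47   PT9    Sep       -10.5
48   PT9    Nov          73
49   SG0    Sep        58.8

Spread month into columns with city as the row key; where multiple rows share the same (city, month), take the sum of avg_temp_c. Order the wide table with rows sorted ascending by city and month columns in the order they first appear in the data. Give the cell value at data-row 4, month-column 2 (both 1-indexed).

30

With rows sorted ascending by city, row 4 is city=SM0. month columns in first-appearance order: Jan, Apr, Oct, Sep, Nov; column 2 is Apr.
Long rows with city=SM0, month=Apr: 21.5 + 8.5 = 30.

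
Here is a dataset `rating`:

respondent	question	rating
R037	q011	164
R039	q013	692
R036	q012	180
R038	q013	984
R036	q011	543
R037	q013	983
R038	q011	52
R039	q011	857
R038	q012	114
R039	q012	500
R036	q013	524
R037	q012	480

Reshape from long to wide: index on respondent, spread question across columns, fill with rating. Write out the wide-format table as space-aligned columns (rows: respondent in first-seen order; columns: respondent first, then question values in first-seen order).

Columns: respondent plus the 3 distinct question values (q011, q013, q012).
For example, row R037 column q011 takes rating=164 from the long row (R037, q011).

respondent  q011  q013  q012
R037        164   983   480 
R039        857   692   500 
R036        543   524   180 
R038        52    984   114 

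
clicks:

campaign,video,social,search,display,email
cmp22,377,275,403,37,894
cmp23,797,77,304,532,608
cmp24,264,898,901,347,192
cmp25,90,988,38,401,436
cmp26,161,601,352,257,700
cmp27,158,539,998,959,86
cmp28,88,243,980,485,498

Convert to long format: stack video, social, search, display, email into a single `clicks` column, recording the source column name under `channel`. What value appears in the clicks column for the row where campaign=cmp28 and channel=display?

Unpivoting turns each (campaign, wide-column) pair into one long row.
The wide cell at row cmp28, column display holds 485, so the long row (cmp28, display) has clicks=485.

485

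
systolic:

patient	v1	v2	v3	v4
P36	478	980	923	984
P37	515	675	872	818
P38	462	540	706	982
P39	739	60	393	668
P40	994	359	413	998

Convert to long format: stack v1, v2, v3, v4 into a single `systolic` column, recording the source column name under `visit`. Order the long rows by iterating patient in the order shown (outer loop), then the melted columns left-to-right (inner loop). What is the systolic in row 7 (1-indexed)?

872

20 rows total (5 × 4). Row 7: index ⌊(7-1)/4⌋ = 1 into patient → P37; (7-1) mod 4 = 2 into the melted columns → v3.
So row 7 is (P37, v3, 872); systolic = 872.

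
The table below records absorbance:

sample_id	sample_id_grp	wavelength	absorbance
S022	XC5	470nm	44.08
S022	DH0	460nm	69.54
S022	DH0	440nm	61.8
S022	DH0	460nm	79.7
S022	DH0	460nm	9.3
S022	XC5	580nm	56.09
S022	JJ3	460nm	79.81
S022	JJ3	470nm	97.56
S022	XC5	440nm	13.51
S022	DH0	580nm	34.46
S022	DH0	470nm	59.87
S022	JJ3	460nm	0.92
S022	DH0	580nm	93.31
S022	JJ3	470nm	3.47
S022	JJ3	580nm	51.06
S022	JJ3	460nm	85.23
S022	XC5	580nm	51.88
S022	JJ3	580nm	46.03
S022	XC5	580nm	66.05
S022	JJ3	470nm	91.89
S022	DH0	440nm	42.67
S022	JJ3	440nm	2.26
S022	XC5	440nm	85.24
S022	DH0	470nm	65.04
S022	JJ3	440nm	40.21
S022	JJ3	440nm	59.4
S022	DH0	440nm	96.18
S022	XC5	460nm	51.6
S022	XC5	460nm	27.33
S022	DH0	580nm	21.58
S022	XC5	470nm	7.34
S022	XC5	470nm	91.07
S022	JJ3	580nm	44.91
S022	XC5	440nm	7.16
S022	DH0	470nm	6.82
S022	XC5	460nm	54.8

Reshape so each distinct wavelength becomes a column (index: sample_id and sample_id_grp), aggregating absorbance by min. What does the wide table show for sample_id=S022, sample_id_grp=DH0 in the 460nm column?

9.3

Rows with sample_id=S022, sample_id_grp=DH0 and wavelength=460nm: absorbance values are 69.54, 79.7, 9.3.
min(69.54, 79.7, 9.3) = 9.3.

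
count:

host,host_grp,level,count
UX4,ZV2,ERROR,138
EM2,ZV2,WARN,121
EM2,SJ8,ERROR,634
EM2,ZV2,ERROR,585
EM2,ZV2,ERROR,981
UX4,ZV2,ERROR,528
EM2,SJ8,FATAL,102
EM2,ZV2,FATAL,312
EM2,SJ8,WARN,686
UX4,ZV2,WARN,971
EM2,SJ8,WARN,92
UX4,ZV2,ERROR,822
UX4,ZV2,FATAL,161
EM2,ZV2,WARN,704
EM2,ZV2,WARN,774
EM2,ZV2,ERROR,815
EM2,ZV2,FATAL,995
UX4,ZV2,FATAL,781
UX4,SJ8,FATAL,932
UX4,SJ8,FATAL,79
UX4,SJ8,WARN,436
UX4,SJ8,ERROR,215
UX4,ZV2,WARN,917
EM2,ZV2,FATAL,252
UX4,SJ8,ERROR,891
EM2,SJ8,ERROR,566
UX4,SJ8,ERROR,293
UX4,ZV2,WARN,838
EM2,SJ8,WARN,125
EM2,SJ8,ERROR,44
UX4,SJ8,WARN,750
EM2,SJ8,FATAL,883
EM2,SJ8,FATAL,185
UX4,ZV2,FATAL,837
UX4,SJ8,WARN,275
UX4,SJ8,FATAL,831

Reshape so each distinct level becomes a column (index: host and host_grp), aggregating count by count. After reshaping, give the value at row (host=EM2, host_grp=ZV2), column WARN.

3

Rows with host=EM2, host_grp=ZV2 and level=WARN: count values are 121, 704, 774.
3 rows match — count = 3.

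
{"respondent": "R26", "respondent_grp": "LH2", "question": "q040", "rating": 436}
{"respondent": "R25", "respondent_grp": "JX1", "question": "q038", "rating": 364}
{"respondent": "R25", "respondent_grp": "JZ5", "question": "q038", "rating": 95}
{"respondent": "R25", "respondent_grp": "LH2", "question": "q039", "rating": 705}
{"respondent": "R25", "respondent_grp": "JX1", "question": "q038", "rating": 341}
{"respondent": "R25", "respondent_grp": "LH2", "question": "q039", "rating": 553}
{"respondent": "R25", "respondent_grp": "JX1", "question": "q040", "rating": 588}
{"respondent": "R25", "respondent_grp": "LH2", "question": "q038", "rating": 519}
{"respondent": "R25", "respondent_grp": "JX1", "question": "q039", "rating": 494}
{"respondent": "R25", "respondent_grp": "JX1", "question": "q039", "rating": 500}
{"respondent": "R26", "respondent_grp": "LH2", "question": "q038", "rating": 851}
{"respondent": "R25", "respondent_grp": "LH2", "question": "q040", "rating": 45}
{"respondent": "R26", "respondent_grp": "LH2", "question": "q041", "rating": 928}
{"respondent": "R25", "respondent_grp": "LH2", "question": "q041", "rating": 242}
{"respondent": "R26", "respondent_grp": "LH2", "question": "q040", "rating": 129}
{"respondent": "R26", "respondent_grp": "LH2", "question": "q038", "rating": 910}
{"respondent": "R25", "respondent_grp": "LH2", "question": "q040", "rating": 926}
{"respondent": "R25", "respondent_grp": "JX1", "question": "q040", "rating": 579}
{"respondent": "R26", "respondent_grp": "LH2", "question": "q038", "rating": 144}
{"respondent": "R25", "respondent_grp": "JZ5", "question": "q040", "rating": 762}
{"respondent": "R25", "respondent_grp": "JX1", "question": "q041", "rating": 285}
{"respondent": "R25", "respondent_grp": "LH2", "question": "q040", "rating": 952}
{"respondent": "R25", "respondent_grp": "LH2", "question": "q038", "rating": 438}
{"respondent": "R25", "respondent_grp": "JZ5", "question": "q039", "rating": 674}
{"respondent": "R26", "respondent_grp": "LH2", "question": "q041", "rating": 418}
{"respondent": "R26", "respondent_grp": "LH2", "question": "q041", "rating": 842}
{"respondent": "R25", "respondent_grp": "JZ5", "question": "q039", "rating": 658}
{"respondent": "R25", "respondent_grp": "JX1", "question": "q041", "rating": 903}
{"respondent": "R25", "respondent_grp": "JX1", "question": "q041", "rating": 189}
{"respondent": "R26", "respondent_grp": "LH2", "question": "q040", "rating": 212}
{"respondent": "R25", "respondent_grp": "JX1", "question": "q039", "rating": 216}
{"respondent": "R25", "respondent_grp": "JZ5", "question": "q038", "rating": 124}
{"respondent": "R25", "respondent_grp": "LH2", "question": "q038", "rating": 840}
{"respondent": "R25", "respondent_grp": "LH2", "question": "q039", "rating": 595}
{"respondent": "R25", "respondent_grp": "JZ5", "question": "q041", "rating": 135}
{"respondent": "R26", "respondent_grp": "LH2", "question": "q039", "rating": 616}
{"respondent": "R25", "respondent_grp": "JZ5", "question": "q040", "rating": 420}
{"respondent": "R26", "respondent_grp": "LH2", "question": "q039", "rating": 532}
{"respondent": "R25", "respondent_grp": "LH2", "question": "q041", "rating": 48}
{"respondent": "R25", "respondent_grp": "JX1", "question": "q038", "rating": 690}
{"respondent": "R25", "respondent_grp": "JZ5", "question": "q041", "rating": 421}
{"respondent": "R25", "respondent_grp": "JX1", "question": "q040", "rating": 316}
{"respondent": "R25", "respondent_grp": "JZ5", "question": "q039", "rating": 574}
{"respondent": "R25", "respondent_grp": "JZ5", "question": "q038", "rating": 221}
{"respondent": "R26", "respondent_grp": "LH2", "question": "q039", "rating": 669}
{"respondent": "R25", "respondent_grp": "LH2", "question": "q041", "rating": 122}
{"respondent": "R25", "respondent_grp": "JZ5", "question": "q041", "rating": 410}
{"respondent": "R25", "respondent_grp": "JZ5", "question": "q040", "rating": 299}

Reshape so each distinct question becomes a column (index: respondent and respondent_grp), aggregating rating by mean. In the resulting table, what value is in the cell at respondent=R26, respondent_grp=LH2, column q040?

Rows with respondent=R26, respondent_grp=LH2 and question=q040: rating values are 436, 129, 212.
(436 + 129 + 212) / 3 = 259.

259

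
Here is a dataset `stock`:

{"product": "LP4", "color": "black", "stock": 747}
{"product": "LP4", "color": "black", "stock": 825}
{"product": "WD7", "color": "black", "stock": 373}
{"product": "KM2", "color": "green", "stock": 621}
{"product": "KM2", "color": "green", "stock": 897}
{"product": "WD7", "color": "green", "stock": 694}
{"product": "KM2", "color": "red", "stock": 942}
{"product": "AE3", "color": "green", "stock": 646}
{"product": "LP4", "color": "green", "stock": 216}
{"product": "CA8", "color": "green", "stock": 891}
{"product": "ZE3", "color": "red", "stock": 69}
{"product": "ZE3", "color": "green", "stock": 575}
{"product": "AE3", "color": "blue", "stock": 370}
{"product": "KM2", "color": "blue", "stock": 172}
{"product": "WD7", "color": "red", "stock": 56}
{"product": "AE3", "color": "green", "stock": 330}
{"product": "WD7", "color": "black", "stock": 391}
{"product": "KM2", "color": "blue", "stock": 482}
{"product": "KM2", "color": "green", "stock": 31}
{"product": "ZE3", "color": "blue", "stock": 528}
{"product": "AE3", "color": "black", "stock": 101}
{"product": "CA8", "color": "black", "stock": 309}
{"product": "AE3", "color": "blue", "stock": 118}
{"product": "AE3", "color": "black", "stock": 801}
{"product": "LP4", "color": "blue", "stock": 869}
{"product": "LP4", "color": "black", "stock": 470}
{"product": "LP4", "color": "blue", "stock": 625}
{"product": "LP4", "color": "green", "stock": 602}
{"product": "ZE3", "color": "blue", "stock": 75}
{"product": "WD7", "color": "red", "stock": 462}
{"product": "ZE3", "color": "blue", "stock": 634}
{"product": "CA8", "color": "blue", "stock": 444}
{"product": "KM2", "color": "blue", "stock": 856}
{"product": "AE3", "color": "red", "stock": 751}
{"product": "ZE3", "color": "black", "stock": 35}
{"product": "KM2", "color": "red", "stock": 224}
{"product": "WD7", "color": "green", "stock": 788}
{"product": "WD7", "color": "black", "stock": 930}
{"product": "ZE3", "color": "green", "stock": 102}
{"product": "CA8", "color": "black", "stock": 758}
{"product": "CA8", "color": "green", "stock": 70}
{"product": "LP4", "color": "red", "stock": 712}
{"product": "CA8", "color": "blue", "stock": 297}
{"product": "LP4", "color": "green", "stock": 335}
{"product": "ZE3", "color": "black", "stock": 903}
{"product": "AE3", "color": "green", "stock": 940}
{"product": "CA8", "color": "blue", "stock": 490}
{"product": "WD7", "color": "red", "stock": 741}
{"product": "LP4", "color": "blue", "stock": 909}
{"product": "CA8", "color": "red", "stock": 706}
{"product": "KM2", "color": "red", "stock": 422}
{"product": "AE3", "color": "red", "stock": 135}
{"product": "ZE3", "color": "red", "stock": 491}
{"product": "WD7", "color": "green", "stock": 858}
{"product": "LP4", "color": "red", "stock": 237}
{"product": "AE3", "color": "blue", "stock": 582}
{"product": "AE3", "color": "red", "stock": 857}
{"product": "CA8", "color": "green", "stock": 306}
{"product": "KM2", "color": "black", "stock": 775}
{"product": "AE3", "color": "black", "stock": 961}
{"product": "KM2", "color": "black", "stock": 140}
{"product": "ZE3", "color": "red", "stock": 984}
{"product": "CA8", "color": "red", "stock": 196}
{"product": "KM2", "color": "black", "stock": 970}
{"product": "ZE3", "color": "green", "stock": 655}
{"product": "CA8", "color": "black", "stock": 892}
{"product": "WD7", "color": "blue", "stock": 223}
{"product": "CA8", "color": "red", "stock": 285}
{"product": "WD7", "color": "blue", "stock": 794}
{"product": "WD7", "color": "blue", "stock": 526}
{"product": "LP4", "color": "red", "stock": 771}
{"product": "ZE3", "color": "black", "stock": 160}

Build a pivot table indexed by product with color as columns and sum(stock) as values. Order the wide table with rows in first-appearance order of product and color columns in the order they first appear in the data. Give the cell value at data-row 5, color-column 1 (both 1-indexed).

With rows in first-appearance order of product, row 5 is product=CA8. color columns in first-appearance order: black, green, red, blue; column 1 is black.
Long rows with product=CA8, color=black: 309 + 758 + 892 = 1959.

1959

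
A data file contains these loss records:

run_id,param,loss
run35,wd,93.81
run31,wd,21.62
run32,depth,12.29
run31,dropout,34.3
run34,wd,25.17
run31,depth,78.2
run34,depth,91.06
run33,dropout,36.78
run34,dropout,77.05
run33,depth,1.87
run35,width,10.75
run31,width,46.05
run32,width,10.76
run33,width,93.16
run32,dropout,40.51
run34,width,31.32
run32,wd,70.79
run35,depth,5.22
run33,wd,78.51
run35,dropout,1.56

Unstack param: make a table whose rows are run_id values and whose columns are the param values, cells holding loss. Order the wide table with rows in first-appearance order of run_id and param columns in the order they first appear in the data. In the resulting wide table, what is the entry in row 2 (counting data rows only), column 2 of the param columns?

78.2

With rows in first-appearance order of run_id, row 2 is run_id=run31. param columns in first-appearance order: wd, depth, dropout, width; column 2 is depth.
Long rows with run_id=run31, param=depth: loss = 78.2.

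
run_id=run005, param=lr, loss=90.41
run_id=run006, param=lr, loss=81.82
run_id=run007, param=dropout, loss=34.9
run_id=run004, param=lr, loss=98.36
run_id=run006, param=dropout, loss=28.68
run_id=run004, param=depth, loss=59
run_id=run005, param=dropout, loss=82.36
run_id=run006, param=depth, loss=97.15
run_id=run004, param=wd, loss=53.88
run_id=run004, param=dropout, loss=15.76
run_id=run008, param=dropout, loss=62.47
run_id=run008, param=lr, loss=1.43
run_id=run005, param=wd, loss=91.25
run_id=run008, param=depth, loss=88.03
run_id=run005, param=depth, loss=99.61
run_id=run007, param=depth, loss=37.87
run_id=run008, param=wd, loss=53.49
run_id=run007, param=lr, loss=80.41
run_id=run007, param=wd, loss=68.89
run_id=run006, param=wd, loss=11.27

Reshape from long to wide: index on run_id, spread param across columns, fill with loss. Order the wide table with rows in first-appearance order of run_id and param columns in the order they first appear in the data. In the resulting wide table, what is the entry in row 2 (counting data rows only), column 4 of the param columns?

11.27

With rows in first-appearance order of run_id, row 2 is run_id=run006. param columns in first-appearance order: lr, dropout, depth, wd; column 4 is wd.
Long rows with run_id=run006, param=wd: loss = 11.27.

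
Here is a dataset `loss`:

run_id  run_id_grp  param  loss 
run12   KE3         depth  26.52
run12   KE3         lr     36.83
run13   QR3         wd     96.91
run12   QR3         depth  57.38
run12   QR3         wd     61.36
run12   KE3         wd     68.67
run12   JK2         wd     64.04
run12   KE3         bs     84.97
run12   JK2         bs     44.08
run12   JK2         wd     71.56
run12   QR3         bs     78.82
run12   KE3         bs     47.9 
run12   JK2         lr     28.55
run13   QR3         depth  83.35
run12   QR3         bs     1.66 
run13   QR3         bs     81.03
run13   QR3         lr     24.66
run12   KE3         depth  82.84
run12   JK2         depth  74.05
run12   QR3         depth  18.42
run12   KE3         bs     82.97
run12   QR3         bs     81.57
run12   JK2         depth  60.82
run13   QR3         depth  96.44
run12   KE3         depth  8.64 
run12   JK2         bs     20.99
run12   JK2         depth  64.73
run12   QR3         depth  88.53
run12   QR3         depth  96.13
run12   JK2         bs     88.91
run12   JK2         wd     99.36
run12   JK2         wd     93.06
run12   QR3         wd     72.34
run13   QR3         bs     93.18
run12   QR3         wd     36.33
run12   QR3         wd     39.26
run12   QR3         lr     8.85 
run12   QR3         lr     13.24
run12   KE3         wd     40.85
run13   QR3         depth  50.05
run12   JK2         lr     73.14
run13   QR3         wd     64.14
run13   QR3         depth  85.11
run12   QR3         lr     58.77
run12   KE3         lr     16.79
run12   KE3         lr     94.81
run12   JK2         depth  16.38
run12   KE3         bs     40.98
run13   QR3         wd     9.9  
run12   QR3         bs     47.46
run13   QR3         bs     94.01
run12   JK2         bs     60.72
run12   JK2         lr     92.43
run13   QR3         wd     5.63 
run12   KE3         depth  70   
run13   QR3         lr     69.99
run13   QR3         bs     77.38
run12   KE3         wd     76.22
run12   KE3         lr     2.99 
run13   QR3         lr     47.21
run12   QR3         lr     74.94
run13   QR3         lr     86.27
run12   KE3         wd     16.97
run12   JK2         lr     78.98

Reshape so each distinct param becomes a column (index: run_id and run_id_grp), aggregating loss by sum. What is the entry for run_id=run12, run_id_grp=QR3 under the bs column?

209.51

Rows with run_id=run12, run_id_grp=QR3 and param=bs: loss values are 78.82, 1.66, 81.57, 47.46.
78.82 + 1.66 + 81.57 + 47.46 = 209.51.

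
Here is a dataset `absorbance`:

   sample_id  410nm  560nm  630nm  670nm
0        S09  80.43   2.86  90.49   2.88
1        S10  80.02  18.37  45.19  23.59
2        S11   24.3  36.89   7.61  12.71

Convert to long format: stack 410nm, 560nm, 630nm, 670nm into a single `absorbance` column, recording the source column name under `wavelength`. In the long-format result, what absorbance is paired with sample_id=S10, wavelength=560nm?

18.37

Unpivoting turns each (sample_id, wide-column) pair into one long row.
The wide cell at row S10, column 560nm holds 18.37, so the long row (S10, 560nm) has absorbance=18.37.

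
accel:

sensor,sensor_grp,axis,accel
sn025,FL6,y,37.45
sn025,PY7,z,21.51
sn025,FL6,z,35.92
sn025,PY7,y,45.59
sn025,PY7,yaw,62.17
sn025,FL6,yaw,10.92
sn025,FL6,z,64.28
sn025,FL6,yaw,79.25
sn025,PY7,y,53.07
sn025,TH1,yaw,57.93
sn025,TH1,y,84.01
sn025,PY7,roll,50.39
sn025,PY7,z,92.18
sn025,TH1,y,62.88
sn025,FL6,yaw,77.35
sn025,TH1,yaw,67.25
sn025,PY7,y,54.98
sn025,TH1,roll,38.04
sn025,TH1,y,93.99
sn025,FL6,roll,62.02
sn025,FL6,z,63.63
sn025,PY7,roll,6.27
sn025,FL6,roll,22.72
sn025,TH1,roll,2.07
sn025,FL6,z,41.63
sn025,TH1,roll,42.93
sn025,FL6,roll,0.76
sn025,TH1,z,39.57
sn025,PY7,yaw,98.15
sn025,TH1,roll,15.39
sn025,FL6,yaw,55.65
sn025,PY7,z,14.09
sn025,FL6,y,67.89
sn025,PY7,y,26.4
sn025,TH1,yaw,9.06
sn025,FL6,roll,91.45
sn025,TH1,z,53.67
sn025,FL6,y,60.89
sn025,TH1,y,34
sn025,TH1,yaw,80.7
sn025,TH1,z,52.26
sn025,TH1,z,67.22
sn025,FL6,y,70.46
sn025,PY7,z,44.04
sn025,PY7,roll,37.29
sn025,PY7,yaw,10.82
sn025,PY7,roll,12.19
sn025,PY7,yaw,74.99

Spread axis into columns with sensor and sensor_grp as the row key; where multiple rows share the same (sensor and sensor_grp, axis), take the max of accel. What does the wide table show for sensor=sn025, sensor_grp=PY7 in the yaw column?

Rows with sensor=sn025, sensor_grp=PY7 and axis=yaw: accel values are 62.17, 98.15, 10.82, 74.99.
max(62.17, 98.15, 10.82, 74.99) = 98.15.

98.15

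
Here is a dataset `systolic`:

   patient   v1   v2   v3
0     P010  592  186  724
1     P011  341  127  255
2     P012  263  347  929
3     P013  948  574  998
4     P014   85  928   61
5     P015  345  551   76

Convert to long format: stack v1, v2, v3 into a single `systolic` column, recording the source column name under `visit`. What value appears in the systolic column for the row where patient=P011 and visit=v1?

Unpivoting turns each (patient, wide-column) pair into one long row.
The wide cell at row P011, column v1 holds 341, so the long row (P011, v1) has systolic=341.

341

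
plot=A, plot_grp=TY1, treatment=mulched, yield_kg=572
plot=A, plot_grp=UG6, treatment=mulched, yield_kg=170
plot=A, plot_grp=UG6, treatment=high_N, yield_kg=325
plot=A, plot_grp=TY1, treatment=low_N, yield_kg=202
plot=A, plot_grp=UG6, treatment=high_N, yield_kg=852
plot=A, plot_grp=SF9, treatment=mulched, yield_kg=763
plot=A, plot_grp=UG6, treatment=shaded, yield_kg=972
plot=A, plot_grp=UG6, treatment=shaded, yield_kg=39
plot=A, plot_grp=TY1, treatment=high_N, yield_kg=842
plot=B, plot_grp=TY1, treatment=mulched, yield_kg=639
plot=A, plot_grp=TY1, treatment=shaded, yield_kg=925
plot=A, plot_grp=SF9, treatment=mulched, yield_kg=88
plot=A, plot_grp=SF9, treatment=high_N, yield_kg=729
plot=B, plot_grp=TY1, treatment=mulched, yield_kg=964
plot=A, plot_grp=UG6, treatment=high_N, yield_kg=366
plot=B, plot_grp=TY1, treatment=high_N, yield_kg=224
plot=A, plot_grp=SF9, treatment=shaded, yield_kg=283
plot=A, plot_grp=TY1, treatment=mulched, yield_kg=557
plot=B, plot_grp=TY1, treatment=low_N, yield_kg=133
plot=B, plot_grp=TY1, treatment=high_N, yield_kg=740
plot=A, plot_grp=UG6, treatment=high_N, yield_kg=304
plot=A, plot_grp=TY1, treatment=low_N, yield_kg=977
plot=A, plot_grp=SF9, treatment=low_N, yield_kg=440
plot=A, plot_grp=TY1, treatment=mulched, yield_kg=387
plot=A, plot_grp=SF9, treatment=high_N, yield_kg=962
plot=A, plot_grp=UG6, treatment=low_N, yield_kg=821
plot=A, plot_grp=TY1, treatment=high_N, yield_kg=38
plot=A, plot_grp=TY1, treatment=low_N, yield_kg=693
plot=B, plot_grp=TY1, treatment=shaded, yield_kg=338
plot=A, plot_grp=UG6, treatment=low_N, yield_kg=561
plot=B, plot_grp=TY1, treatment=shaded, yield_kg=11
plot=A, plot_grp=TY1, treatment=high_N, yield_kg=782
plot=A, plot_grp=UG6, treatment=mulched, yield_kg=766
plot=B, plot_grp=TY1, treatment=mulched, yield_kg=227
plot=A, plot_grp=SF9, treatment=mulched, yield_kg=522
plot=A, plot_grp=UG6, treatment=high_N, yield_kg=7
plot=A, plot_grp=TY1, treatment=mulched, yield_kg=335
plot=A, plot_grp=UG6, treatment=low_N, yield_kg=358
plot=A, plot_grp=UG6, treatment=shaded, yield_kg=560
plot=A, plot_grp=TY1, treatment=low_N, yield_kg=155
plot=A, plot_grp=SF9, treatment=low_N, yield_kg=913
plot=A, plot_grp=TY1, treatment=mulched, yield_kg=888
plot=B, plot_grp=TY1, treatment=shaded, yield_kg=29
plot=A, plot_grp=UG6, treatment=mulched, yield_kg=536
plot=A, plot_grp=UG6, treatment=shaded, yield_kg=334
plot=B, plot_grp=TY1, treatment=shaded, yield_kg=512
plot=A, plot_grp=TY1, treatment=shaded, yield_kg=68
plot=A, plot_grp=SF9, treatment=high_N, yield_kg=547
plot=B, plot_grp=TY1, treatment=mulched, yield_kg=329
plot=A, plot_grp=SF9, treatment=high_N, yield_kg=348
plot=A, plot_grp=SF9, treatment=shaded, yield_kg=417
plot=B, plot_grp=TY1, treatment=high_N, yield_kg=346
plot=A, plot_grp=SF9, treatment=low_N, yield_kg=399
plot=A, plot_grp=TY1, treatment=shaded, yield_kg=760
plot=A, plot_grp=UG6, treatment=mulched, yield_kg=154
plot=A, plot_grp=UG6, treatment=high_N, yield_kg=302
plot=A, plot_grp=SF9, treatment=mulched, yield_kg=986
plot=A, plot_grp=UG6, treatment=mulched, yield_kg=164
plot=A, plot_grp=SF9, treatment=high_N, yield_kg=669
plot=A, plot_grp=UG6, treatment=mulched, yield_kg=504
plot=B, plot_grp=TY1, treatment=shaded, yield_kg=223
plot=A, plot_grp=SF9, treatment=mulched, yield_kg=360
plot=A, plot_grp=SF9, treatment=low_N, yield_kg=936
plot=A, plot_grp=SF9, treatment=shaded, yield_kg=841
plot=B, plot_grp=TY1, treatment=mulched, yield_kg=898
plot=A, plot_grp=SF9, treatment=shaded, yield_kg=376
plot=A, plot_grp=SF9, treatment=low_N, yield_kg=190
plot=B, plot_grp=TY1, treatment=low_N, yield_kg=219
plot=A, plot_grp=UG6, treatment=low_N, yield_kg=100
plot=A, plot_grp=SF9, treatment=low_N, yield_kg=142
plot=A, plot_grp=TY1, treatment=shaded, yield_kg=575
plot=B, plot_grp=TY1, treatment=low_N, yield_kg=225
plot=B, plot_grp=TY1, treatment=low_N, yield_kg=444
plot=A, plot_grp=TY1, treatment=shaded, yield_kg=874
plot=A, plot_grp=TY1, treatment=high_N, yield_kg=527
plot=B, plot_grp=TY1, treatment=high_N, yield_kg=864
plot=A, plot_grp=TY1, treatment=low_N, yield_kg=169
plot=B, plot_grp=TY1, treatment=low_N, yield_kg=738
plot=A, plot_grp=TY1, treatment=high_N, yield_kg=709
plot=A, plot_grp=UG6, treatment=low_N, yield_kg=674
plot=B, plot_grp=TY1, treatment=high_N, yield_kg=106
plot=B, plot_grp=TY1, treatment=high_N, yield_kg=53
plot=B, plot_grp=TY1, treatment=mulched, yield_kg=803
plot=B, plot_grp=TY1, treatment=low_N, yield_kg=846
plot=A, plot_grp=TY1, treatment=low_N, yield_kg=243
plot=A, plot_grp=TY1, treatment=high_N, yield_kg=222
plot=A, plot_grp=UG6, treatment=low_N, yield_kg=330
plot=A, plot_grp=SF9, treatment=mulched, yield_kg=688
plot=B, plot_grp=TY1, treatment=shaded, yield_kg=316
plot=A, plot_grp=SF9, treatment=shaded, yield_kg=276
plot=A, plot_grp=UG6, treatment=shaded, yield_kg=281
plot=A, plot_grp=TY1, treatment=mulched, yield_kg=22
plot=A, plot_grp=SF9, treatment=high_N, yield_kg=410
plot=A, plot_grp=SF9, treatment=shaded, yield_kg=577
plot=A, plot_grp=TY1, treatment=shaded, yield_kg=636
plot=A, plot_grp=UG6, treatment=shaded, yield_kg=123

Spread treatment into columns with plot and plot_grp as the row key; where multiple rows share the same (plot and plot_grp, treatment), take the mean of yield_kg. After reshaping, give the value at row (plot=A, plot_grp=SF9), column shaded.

461.67

Rows with plot=A, plot_grp=SF9 and treatment=shaded: yield_kg values are 283, 417, 841, 376, 276, 577.
(283 + 417 + 841 + 376 + 276 + 577) / 6 = 461.67.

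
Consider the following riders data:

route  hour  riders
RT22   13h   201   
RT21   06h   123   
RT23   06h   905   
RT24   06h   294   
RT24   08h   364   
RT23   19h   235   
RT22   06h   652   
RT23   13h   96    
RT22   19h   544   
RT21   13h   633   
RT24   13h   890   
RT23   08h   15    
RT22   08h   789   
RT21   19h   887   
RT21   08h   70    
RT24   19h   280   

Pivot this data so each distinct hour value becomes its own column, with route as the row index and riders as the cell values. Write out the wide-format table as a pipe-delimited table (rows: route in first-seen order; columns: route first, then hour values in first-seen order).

Columns: route plus the 4 distinct hour values (13h, 06h, 08h, 19h).
For example, row RT22 column 13h takes riders=201 from the long row (RT22, 13h).

| route | 13h | 06h | 08h | 19h |
| RT22 | 201 | 652 | 789 | 544 |
| RT21 | 633 | 123 | 70 | 887 |
| RT23 | 96 | 905 | 15 | 235 |
| RT24 | 890 | 294 | 364 | 280 |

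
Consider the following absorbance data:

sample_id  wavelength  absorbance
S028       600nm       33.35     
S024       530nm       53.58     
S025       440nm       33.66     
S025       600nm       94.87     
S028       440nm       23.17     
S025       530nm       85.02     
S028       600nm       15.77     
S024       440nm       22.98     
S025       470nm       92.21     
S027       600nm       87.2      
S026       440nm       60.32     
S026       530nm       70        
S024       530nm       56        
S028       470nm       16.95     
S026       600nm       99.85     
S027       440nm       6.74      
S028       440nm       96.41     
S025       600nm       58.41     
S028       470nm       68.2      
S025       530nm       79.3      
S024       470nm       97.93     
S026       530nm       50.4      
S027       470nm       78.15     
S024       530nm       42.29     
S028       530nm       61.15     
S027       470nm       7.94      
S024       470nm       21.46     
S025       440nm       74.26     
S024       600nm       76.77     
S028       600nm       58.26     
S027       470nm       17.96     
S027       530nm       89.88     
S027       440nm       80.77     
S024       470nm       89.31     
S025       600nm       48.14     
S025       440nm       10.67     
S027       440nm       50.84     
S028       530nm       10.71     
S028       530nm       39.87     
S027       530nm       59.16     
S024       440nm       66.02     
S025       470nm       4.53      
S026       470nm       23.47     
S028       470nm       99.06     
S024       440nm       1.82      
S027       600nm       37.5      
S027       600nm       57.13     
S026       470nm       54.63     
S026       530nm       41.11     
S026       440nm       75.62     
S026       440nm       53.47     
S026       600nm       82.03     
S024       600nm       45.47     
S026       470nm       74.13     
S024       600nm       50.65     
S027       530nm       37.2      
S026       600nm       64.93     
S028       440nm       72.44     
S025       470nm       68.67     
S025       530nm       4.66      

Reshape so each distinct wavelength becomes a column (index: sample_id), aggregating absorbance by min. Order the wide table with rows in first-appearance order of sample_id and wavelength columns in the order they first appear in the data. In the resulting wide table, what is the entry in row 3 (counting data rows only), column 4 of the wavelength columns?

4.53

With rows in first-appearance order of sample_id, row 3 is sample_id=S025. wavelength columns in first-appearance order: 600nm, 530nm, 440nm, 470nm; column 4 is 470nm.
Long rows with sample_id=S025, wavelength=470nm: min(92.21, 4.53, 68.67) = 4.53.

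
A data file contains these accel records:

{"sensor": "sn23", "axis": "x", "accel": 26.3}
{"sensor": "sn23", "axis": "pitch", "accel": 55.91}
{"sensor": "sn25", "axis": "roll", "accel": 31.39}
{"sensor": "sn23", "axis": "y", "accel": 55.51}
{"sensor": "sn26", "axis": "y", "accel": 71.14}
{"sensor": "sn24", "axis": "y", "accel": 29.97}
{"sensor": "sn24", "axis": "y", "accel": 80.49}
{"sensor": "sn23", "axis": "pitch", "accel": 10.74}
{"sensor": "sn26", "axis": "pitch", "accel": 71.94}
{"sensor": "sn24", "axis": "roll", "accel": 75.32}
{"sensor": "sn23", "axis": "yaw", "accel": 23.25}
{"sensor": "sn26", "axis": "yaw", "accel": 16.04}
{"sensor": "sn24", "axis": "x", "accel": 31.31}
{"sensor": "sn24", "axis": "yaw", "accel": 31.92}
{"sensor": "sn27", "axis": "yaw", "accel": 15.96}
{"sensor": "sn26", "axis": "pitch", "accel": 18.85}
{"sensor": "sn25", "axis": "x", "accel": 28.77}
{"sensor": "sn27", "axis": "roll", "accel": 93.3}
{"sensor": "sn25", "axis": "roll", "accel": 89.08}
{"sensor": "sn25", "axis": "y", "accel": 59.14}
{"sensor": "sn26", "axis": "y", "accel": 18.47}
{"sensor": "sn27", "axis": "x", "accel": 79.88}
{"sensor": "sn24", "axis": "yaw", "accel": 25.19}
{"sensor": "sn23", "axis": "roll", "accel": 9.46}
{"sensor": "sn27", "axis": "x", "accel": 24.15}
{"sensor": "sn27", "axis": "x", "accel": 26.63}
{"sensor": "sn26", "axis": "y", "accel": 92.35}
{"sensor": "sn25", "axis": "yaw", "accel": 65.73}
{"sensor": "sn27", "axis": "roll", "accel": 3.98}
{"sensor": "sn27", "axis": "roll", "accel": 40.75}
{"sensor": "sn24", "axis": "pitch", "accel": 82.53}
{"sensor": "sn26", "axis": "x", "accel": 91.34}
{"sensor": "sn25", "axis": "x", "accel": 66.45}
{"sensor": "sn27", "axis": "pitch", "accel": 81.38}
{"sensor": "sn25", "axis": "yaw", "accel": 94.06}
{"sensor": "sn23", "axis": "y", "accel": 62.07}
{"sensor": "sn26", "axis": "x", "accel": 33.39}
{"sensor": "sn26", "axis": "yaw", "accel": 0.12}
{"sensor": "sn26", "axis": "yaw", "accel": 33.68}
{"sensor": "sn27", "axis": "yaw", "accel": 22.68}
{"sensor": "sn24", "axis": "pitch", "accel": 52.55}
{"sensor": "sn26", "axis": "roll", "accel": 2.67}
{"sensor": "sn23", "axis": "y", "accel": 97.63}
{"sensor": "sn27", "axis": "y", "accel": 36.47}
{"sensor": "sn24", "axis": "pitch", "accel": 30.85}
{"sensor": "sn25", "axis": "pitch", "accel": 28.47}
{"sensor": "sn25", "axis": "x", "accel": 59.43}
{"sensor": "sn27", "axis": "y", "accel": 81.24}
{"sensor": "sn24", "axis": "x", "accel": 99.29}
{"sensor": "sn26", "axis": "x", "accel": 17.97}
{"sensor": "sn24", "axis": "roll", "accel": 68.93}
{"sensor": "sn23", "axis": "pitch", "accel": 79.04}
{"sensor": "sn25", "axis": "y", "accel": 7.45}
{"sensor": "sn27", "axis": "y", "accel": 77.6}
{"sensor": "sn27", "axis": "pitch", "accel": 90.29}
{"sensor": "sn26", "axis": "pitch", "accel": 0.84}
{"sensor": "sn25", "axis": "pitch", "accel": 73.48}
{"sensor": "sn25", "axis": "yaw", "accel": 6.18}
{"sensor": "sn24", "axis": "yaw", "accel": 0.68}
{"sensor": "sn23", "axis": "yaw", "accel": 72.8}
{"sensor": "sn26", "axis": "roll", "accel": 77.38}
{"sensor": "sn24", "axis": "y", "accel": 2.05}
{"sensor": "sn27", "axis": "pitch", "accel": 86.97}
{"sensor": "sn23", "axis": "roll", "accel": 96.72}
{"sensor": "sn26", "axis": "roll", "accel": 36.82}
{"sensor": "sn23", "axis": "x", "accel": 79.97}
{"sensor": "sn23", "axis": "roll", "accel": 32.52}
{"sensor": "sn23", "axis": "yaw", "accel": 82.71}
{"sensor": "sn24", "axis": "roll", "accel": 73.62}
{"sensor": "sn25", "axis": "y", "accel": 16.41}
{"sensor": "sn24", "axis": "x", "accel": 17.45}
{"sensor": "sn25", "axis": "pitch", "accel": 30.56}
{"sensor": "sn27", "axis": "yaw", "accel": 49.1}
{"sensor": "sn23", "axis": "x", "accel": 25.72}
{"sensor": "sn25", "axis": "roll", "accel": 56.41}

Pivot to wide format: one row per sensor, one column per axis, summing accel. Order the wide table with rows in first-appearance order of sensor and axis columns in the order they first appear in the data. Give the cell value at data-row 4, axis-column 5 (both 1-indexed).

With rows in first-appearance order of sensor, row 4 is sensor=sn24. axis columns in first-appearance order: x, pitch, roll, y, yaw; column 5 is yaw.
Long rows with sensor=sn24, axis=yaw: 31.92 + 25.19 + 0.68 = 57.79.

57.79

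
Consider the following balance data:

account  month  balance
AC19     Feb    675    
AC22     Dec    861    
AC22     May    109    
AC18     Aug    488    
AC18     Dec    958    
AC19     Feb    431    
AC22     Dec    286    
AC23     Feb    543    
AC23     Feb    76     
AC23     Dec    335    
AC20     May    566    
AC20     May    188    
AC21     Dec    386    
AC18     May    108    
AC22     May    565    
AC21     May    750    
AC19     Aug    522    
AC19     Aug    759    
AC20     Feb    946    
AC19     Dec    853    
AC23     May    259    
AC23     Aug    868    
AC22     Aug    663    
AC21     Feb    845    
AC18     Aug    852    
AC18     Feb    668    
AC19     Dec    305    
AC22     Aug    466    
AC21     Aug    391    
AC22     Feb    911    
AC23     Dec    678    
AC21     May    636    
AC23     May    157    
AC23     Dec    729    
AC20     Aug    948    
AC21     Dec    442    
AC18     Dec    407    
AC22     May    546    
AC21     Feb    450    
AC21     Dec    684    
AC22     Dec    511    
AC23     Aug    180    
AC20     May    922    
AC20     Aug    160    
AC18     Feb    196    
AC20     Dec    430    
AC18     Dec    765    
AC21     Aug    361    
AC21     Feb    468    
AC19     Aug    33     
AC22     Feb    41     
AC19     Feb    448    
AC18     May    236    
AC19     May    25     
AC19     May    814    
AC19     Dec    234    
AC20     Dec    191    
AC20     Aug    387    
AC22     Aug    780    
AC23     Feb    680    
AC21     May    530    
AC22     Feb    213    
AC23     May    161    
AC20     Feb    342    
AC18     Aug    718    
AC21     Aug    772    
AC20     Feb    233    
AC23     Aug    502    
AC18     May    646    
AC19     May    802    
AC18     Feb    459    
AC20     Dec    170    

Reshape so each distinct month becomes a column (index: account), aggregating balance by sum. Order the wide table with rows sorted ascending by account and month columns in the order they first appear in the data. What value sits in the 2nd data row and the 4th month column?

With rows sorted ascending by account, row 2 is account=AC19. month columns in first-appearance order: Feb, Dec, May, Aug; column 4 is Aug.
Long rows with account=AC19, month=Aug: 522 + 759 + 33 = 1314.

1314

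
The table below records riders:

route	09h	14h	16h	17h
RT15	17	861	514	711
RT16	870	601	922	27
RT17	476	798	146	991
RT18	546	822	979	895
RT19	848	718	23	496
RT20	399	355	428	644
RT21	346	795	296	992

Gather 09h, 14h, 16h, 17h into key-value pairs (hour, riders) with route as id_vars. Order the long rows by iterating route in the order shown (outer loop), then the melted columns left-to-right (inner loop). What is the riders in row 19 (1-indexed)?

28 rows total (7 × 4). Row 19: index ⌊(19-1)/4⌋ = 4 into route → RT19; (19-1) mod 4 = 2 into the melted columns → 16h.
So row 19 is (RT19, 16h, 23); riders = 23.

23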